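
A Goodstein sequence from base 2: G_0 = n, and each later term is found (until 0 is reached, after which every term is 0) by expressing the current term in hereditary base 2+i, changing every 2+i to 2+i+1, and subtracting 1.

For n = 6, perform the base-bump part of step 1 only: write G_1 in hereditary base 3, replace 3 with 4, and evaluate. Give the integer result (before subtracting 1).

258

6 —HB2→ 2^2 + 2 —bump→ 3^3 + 3 = 30 —(−1)→ 29
29 —HB3→ 3^3 + 2 —bump→ 4^4 + 2 = 258 —(−1)→ 257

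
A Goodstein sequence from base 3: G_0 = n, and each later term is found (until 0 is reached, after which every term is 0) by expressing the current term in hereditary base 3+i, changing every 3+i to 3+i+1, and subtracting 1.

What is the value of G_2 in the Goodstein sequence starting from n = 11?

25

[0] 11 ≡ 3^2 + 2 (base 3). Lift 4: 18. −1: 17.
[1] 17 ≡ 4^2 + 1 (base 4). Lift 5: 26. −1: 25.
[2] 25 ≡ 5^2 (base 5). Lift 6: 36. −1: 35.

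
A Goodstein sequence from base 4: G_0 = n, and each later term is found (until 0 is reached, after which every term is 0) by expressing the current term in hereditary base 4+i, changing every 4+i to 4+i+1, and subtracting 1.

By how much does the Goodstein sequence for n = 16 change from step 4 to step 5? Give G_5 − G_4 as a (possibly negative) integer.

step 0: 16 = 4^2; sub 5 for 4: 5^2; = 25; G_1 = 25−1 = 24
step 1: 24 = 4·5 + 4; sub 6 for 5: 4·6 + 4; = 28; G_2 = 28−1 = 27
step 2: 27 = 4·6 + 3; sub 7 for 6: 4·7 + 3; = 31; G_3 = 31−1 = 30
step 3: 30 = 4·7 + 2; sub 8 for 7: 4·8 + 2; = 34; G_4 = 34−1 = 33
step 4: 33 = 4·8 + 1; sub 9 for 8: 4·9 + 1; = 37; G_5 = 37−1 = 36

3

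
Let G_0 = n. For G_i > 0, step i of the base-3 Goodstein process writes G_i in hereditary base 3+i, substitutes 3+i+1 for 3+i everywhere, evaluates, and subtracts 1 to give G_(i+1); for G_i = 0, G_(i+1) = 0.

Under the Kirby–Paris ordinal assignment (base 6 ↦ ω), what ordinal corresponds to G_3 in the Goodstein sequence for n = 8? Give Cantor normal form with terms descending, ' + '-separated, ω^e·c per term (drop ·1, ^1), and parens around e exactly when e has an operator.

ω + 5

i=0: 8 = 2·3 + 2 (b=3); 3→4: 2·4 + 2 = 10; 10−1 = 9
i=1: 9 = 2·4 + 1 (b=4); 4→5: 2·5 + 1 = 11; 11−1 = 10
i=2: 10 = 2·5 (b=5); 5→6: 2·6 = 12; 12−1 = 11
i=3: 11 = 6 + 5 (b=6); 6→7: 7 + 5 = 12; 12−1 = 11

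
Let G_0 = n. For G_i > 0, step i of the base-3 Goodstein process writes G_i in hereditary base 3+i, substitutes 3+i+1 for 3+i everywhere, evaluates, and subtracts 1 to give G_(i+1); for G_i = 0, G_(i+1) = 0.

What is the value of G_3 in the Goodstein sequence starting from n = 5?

5

(0) 5|_3 = 3 + 2 ↦ 4 + 2|_4 = 6 ⇒ 5
(1) 5|_4 = 4 + 1 ↦ 5 + 1|_5 = 6 ⇒ 5
(2) 5|_5 = 5 ↦ 6|_6 = 6 ⇒ 5
(3) 5|_6 = 5 ↦ 5|_7 = 5 ⇒ 4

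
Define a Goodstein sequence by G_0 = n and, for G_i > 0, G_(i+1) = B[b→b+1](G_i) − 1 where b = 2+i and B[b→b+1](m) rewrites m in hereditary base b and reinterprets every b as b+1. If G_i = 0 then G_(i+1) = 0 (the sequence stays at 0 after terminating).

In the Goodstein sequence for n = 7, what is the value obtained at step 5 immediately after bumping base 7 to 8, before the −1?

16777216

(0) 7|_2 = 2^2 + 2 + 1 ↦ 3^3 + 3 + 1|_3 = 31 ⇒ 30
(1) 30|_3 = 3^3 + 3 ↦ 4^4 + 4|_4 = 260 ⇒ 259
(2) 259|_4 = 4^4 + 3 ↦ 5^5 + 3|_5 = 3128 ⇒ 3127
(3) 3127|_5 = 5^5 + 2 ↦ 6^6 + 2|_6 = 46658 ⇒ 46657
(4) 46657|_6 = 6^6 + 1 ↦ 7^7 + 1|_7 = 823544 ⇒ 823543
(5) 823543|_7 = 7^7 ↦ 8^8|_8 = 16777216 ⇒ 16777215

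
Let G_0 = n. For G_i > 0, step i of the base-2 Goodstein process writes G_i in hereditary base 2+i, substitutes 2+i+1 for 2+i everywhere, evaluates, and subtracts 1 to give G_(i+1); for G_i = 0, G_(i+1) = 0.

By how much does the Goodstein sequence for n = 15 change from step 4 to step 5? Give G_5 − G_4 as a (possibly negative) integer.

(0) 15|_2 = 2^(2 + 1) + 2^2 + 2 + 1 ↦ 3^(3 + 1) + 3^3 + 3 + 1|_3 = 112 ⇒ 111
(1) 111|_3 = 3^(3 + 1) + 3^3 + 3 ↦ 4^(4 + 1) + 4^4 + 4|_4 = 1284 ⇒ 1283
(2) 1283|_4 = 4^(4 + 1) + 4^4 + 3 ↦ 5^(5 + 1) + 5^5 + 3|_5 = 18753 ⇒ 18752
(3) 18752|_5 = 5^(5 + 1) + 5^5 + 2 ↦ 6^(6 + 1) + 6^6 + 2|_6 = 326594 ⇒ 326593
(4) 326593|_6 = 6^(6 + 1) + 6^6 + 1 ↦ 7^(7 + 1) + 7^7 + 1|_7 = 6588345 ⇒ 6588344

6261751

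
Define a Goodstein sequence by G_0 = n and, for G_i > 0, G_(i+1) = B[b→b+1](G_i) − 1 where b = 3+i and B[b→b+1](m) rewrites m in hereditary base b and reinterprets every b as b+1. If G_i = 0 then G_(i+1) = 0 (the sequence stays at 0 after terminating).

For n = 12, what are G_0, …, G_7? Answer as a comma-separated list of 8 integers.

12, 19, 27, 37, 49, 63, 69, 75

i=0: 12 = 3^2 + 3 (b=3); 3→4: 4^2 + 4 = 20; 20−1 = 19
i=1: 19 = 4^2 + 3 (b=4); 4→5: 5^2 + 3 = 28; 28−1 = 27
i=2: 27 = 5^2 + 2 (b=5); 5→6: 6^2 + 2 = 38; 38−1 = 37
i=3: 37 = 6^2 + 1 (b=6); 6→7: 7^2 + 1 = 50; 50−1 = 49
i=4: 49 = 7^2 (b=7); 7→8: 8^2 = 64; 64−1 = 63
i=5: 63 = 7·8 + 7 (b=8); 8→9: 7·9 + 7 = 70; 70−1 = 69
i=6: 69 = 7·9 + 6 (b=9); 9→10: 7·10 + 6 = 76; 76−1 = 75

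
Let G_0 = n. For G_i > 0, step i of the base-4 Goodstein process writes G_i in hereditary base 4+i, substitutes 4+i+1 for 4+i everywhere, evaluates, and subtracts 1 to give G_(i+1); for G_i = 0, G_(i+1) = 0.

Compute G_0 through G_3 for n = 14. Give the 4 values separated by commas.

14, 16, 18, 20

(0) 14|_4 = 3·4 + 2 ↦ 3·5 + 2|_5 = 17 ⇒ 16
(1) 16|_5 = 3·5 + 1 ↦ 3·6 + 1|_6 = 19 ⇒ 18
(2) 18|_6 = 3·6 ↦ 3·7|_7 = 21 ⇒ 20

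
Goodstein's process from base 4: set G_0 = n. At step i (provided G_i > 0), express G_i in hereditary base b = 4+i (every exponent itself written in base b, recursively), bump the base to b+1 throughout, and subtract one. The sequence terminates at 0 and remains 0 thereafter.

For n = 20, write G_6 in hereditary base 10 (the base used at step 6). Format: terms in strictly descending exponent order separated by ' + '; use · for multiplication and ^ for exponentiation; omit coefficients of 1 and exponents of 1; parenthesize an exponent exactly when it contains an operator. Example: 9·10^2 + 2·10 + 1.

9·10 + 9

G_0 = 20. HB_4(20) = 4^2 + 4. Bump = 30. G_1 = 29.
G_1 = 29. HB_5(29) = 5^2 + 4. Bump = 40. G_2 = 39.
G_2 = 39. HB_6(39) = 6^2 + 3. Bump = 52. G_3 = 51.
G_3 = 51. HB_7(51) = 7^2 + 2. Bump = 66. G_4 = 65.
G_4 = 65. HB_8(65) = 8^2 + 1. Bump = 82. G_5 = 81.
G_5 = 81. HB_9(81) = 9^2. Bump = 100. G_6 = 99.
G_6 = 99. HB_10(99) = 9·10 + 9. Bump = 108. G_7 = 107.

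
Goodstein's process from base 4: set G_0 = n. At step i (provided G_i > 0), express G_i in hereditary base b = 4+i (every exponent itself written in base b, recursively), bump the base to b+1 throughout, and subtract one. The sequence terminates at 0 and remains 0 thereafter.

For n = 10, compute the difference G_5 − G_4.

0

step 0: 10 = 2·4 + 2; sub 5 for 4: 2·5 + 2; = 12; G_1 = 12−1 = 11
step 1: 11 = 2·5 + 1; sub 6 for 5: 2·6 + 1; = 13; G_2 = 13−1 = 12
step 2: 12 = 2·6; sub 7 for 6: 2·7; = 14; G_3 = 14−1 = 13
step 3: 13 = 7 + 6; sub 8 for 7: 8 + 6; = 14; G_4 = 14−1 = 13
step 4: 13 = 8 + 5; sub 9 for 8: 9 + 5; = 14; G_5 = 14−1 = 13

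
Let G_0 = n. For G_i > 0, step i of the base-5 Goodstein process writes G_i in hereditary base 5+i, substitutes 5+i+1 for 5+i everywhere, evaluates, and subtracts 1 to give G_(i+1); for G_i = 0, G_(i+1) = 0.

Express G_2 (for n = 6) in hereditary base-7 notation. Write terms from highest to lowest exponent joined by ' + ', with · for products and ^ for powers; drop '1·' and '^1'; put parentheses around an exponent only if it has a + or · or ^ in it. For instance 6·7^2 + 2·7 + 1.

6

G_0 = 6. HB_5(6) = 5 + 1. Bump = 7. G_1 = 6.
G_1 = 6. HB_6(6) = 6. Bump = 7. G_2 = 6.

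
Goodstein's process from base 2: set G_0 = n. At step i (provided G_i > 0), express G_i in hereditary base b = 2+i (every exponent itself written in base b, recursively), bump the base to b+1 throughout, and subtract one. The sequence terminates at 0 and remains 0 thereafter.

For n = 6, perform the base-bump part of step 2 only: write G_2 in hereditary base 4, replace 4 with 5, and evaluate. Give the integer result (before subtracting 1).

3126

i=0: 6 = 2^2 + 2 (b=2); 2→3: 3^3 + 3 = 30; 30−1 = 29
i=1: 29 = 3^3 + 2 (b=3); 3→4: 4^4 + 2 = 258; 258−1 = 257
i=2: 257 = 4^4 + 1 (b=4); 4→5: 5^5 + 1 = 3126; 3126−1 = 3125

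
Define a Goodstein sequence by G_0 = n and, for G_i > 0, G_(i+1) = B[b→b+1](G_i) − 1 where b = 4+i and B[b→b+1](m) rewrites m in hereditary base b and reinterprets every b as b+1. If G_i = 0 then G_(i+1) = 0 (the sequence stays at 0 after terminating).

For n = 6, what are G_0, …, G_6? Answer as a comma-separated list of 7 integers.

step 0: 6 = 4 + 2; sub 5 for 4: 5 + 2; = 7; G_1 = 7−1 = 6
step 1: 6 = 5 + 1; sub 6 for 5: 6 + 1; = 7; G_2 = 7−1 = 6
step 2: 6 = 6; sub 7 for 6: 7; = 7; G_3 = 7−1 = 6
step 3: 6 = 6; sub 8 for 7: 6; = 6; G_4 = 6−1 = 5
step 4: 5 = 5; sub 9 for 8: 5; = 5; G_5 = 5−1 = 4
step 5: 4 = 4; sub 10 for 9: 4; = 4; G_6 = 4−1 = 3

6, 6, 6, 6, 5, 4, 3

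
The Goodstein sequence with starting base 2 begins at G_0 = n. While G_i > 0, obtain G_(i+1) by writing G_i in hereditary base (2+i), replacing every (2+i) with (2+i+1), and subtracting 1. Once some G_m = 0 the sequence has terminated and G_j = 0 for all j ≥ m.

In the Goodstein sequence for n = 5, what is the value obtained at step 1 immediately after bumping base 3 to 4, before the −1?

(0) 5|_2 = 2^2 + 1 ↦ 3^3 + 1|_3 = 28 ⇒ 27
(1) 27|_3 = 3^3 ↦ 4^4|_4 = 256 ⇒ 255

256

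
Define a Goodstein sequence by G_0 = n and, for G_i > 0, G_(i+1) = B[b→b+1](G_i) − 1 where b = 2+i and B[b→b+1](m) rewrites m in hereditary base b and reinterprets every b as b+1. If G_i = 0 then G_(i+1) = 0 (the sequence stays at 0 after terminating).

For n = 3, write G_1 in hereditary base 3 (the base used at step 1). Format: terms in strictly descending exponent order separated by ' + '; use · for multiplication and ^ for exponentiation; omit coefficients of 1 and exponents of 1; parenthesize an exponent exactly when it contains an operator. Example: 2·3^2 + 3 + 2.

step 0: 3 = 2 + 1; sub 3 for 2: 3 + 1; = 4; G_1 = 4−1 = 3
step 1: 3 = 3; sub 4 for 3: 4; = 4; G_2 = 4−1 = 3

3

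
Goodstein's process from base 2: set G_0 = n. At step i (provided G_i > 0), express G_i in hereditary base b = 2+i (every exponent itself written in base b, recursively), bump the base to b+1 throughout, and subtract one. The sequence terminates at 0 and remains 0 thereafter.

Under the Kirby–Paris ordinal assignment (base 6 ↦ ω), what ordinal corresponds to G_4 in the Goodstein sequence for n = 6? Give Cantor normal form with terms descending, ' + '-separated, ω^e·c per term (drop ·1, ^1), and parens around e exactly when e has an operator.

ω^5·5 + ω^4·5 + ω^3·5 + ω^2·5 + ω·5 + 5

G_0 = 6. HB_2(6) = 2^2 + 2. Bump = 30. G_1 = 29.
G_1 = 29. HB_3(29) = 3^3 + 2. Bump = 258. G_2 = 257.
G_2 = 257. HB_4(257) = 4^4 + 1. Bump = 3126. G_3 = 3125.
G_3 = 3125. HB_5(3125) = 5^5. Bump = 46656. G_4 = 46655.
G_4 = 46655. HB_6(46655) = 5·6^5 + 5·6^4 + 5·6^3 + 5·6^2 + 5·6 + 5. Bump = 98040. G_5 = 98039.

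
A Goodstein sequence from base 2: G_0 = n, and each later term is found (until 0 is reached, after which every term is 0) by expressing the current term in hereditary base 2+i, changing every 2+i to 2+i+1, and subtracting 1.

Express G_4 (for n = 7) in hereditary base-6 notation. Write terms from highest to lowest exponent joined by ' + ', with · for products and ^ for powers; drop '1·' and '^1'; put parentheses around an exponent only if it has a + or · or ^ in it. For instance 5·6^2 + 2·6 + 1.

6^6 + 1

G_0=7  [base 2] 2^2 + 2 + 1  →[2↦3]→  3^3 + 3 + 1 = 31  −1 ⇒ G_1=30
G_1=30  [base 3] 3^3 + 3  →[3↦4]→  4^4 + 4 = 260  −1 ⇒ G_2=259
G_2=259  [base 4] 4^4 + 3  →[4↦5]→  5^5 + 3 = 3128  −1 ⇒ G_3=3127
G_3=3127  [base 5] 5^5 + 2  →[5↦6]→  6^6 + 2 = 46658  −1 ⇒ G_4=46657
G_4=46657  [base 6] 6^6 + 1  →[6↦7]→  7^7 + 1 = 823544  −1 ⇒ G_5=823543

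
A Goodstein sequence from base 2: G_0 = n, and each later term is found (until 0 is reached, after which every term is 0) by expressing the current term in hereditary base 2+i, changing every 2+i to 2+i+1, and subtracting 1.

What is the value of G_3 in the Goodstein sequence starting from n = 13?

[0] 13 ≡ 2^(2 + 1) + 2^2 + 1 (base 2). Lift 3: 109. −1: 108.
[1] 108 ≡ 3^(3 + 1) + 3^3 (base 3). Lift 4: 1280. −1: 1279.
[2] 1279 ≡ 4^(4 + 1) + 3·4^3 + 3·4^2 + 3·4 + 3 (base 4). Lift 5: 16093. −1: 16092.
[3] 16092 ≡ 5^(5 + 1) + 3·5^3 + 3·5^2 + 3·5 + 2 (base 5). Lift 6: 280712. −1: 280711.

16092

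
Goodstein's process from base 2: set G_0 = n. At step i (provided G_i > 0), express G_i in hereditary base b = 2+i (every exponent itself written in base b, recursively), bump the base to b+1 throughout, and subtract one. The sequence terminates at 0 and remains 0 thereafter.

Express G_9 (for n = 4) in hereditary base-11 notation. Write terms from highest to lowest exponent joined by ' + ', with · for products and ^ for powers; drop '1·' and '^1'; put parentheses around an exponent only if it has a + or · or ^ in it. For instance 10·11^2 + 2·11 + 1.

2·11^2 + 11

[0] 4 ≡ 2^2 (base 2). Lift 3: 27. −1: 26.
[1] 26 ≡ 2·3^2 + 2·3 + 2 (base 3). Lift 4: 42. −1: 41.
[2] 41 ≡ 2·4^2 + 2·4 + 1 (base 4). Lift 5: 61. −1: 60.
[3] 60 ≡ 2·5^2 + 2·5 (base 5). Lift 6: 84. −1: 83.
[4] 83 ≡ 2·6^2 + 6 + 5 (base 6). Lift 7: 110. −1: 109.
[5] 109 ≡ 2·7^2 + 7 + 4 (base 7). Lift 8: 140. −1: 139.
[6] 139 ≡ 2·8^2 + 8 + 3 (base 8). Lift 9: 174. −1: 173.
[7] 173 ≡ 2·9^2 + 9 + 2 (base 9). Lift 10: 212. −1: 211.
[8] 211 ≡ 2·10^2 + 10 + 1 (base 10). Lift 11: 254. −1: 253.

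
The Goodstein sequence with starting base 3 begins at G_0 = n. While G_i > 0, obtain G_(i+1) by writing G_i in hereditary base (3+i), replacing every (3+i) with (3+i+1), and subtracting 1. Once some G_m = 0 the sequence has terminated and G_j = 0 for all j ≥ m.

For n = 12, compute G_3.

[0] 12 ≡ 3^2 + 3 (base 3). Lift 4: 20. −1: 19.
[1] 19 ≡ 4^2 + 3 (base 4). Lift 5: 28. −1: 27.
[2] 27 ≡ 5^2 + 2 (base 5). Lift 6: 38. −1: 37.
[3] 37 ≡ 6^2 + 1 (base 6). Lift 7: 50. −1: 49.

37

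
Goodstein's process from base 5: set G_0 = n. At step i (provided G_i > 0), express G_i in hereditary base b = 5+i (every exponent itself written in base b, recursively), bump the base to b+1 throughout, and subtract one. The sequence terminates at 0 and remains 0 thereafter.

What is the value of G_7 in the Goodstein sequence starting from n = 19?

[0] 19 ≡ 3·5 + 4 (base 5). Lift 6: 22. −1: 21.
[1] 21 ≡ 3·6 + 3 (base 6). Lift 7: 24. −1: 23.
[2] 23 ≡ 3·7 + 2 (base 7). Lift 8: 26. −1: 25.
[3] 25 ≡ 3·8 + 1 (base 8). Lift 9: 28. −1: 27.
[4] 27 ≡ 3·9 (base 9). Lift 10: 30. −1: 29.
[5] 29 ≡ 2·10 + 9 (base 10). Lift 11: 31. −1: 30.
[6] 30 ≡ 2·11 + 8 (base 11). Lift 12: 32. −1: 31.
[7] 31 ≡ 2·12 + 7 (base 12). Lift 13: 33. −1: 32.

31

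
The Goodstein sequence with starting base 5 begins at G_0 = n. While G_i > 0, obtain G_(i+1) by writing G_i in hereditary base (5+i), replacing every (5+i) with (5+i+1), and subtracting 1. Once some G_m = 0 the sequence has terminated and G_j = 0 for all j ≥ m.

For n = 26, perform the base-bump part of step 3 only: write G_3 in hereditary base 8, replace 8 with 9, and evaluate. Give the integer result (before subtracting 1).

59

26 —HB5→ 5^2 + 1 —bump→ 6^2 + 1 = 37 —(−1)→ 36
36 —HB6→ 6^2 —bump→ 7^2 = 49 —(−1)→ 48
48 —HB7→ 6·7 + 6 —bump→ 6·8 + 6 = 54 —(−1)→ 53
53 —HB8→ 6·8 + 5 —bump→ 6·9 + 5 = 59 —(−1)→ 58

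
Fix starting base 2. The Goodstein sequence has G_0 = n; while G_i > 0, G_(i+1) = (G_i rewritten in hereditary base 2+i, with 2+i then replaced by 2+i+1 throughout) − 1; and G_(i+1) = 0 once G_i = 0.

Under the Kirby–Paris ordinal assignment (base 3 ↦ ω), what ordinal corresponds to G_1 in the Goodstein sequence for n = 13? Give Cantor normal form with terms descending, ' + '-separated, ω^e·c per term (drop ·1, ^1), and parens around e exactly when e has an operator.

G_0=13  [base 2] 2^(2 + 1) + 2^2 + 1  →[2↦3]→  3^(3 + 1) + 3^3 + 1 = 109  −1 ⇒ G_1=108
G_1=108  [base 3] 3^(3 + 1) + 3^3  →[3↦4]→  4^(4 + 1) + 4^4 = 1280  −1 ⇒ G_2=1279

ω^(ω + 1) + ω^ω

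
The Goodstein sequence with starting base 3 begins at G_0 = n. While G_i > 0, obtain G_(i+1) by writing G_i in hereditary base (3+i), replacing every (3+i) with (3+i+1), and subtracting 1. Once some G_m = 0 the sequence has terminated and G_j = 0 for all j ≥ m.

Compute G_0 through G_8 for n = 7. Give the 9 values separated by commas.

7, 8, 9, 9, 9, 9, 9, 9, 8

(0) 7|_3 = 2·3 + 1 ↦ 2·4 + 1|_4 = 9 ⇒ 8
(1) 8|_4 = 2·4 ↦ 2·5|_5 = 10 ⇒ 9
(2) 9|_5 = 5 + 4 ↦ 6 + 4|_6 = 10 ⇒ 9
(3) 9|_6 = 6 + 3 ↦ 7 + 3|_7 = 10 ⇒ 9
(4) 9|_7 = 7 + 2 ↦ 8 + 2|_8 = 10 ⇒ 9
(5) 9|_8 = 8 + 1 ↦ 9 + 1|_9 = 10 ⇒ 9
(6) 9|_9 = 9 ↦ 10|_10 = 10 ⇒ 9
(7) 9|_10 = 9 ↦ 9|_11 = 9 ⇒ 8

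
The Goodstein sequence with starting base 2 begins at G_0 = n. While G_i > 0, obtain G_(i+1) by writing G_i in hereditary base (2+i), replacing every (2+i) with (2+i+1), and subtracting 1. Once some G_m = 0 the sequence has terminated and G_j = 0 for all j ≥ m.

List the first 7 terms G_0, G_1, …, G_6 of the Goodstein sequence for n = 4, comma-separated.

4, 26, 41, 60, 83, 109, 139

i=0: 4 = 2^2 (b=2); 2→3: 3^3 = 27; 27−1 = 26
i=1: 26 = 2·3^2 + 2·3 + 2 (b=3); 3→4: 2·4^2 + 2·4 + 2 = 42; 42−1 = 41
i=2: 41 = 2·4^2 + 2·4 + 1 (b=4); 4→5: 2·5^2 + 2·5 + 1 = 61; 61−1 = 60
i=3: 60 = 2·5^2 + 2·5 (b=5); 5→6: 2·6^2 + 2·6 = 84; 84−1 = 83
i=4: 83 = 2·6^2 + 6 + 5 (b=6); 6→7: 2·7^2 + 7 + 5 = 110; 110−1 = 109
i=5: 109 = 2·7^2 + 7 + 4 (b=7); 7→8: 2·8^2 + 8 + 4 = 140; 140−1 = 139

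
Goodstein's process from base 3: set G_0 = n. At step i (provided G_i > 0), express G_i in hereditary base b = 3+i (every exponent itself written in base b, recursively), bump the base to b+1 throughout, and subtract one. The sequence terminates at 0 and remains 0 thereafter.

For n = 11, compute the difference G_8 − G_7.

4

G_0 = 11. HB_3(11) = 3^2 + 2. Bump = 18. G_1 = 17.
G_1 = 17. HB_4(17) = 4^2 + 1. Bump = 26. G_2 = 25.
G_2 = 25. HB_5(25) = 5^2. Bump = 36. G_3 = 35.
G_3 = 35. HB_6(35) = 5·6 + 5. Bump = 40. G_4 = 39.
G_4 = 39. HB_7(39) = 5·7 + 4. Bump = 44. G_5 = 43.
G_5 = 43. HB_8(43) = 5·8 + 3. Bump = 48. G_6 = 47.
G_6 = 47. HB_9(47) = 5·9 + 2. Bump = 52. G_7 = 51.
G_7 = 51. HB_10(51) = 5·10 + 1. Bump = 56. G_8 = 55.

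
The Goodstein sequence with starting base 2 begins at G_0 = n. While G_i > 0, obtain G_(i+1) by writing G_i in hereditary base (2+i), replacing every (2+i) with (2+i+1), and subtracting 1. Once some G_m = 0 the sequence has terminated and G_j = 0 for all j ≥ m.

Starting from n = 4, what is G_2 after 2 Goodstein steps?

i=0: 4 = 2^2 (b=2); 2→3: 3^3 = 27; 27−1 = 26
i=1: 26 = 2·3^2 + 2·3 + 2 (b=3); 3→4: 2·4^2 + 2·4 + 2 = 42; 42−1 = 41
i=2: 41 = 2·4^2 + 2·4 + 1 (b=4); 4→5: 2·5^2 + 2·5 + 1 = 61; 61−1 = 60

41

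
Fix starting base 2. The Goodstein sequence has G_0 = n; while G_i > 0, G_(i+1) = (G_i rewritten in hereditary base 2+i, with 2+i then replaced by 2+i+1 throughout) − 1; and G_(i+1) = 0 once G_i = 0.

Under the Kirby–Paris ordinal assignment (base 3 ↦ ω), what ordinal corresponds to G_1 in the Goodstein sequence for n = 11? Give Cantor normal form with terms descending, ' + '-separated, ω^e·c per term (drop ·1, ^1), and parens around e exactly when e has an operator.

ω^(ω + 1) + ω

11 —HB2→ 2^(2 + 1) + 2 + 1 —bump→ 3^(3 + 1) + 3 + 1 = 85 —(−1)→ 84
84 —HB3→ 3^(3 + 1) + 3 —bump→ 4^(4 + 1) + 4 = 1028 —(−1)→ 1027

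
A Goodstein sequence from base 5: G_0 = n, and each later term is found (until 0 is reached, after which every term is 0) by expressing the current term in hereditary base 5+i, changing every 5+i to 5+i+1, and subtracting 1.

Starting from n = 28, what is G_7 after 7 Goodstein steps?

101

G_0 = 28. HB_5(28) = 5^2 + 3. Bump = 39. G_1 = 38.
G_1 = 38. HB_6(38) = 6^2 + 2. Bump = 51. G_2 = 50.
G_2 = 50. HB_7(50) = 7^2 + 1. Bump = 65. G_3 = 64.
G_3 = 64. HB_8(64) = 8^2. Bump = 81. G_4 = 80.
G_4 = 80. HB_9(80) = 8·9 + 8. Bump = 88. G_5 = 87.
G_5 = 87. HB_10(87) = 8·10 + 7. Bump = 95. G_6 = 94.
G_6 = 94. HB_11(94) = 8·11 + 6. Bump = 102. G_7 = 101.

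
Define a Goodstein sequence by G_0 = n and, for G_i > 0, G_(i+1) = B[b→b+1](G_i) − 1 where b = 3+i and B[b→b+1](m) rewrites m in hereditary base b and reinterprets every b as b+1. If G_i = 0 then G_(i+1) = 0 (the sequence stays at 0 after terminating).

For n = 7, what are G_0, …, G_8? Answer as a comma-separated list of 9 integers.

7, 8, 9, 9, 9, 9, 9, 9, 8

i=0: 7 = 2·3 + 1 (b=3); 3→4: 2·4 + 1 = 9; 9−1 = 8
i=1: 8 = 2·4 (b=4); 4→5: 2·5 = 10; 10−1 = 9
i=2: 9 = 5 + 4 (b=5); 5→6: 6 + 4 = 10; 10−1 = 9
i=3: 9 = 6 + 3 (b=6); 6→7: 7 + 3 = 10; 10−1 = 9
i=4: 9 = 7 + 2 (b=7); 7→8: 8 + 2 = 10; 10−1 = 9
i=5: 9 = 8 + 1 (b=8); 8→9: 9 + 1 = 10; 10−1 = 9
i=6: 9 = 9 (b=9); 9→10: 10 = 10; 10−1 = 9
i=7: 9 = 9 (b=10); 10→11: 9 = 9; 9−1 = 8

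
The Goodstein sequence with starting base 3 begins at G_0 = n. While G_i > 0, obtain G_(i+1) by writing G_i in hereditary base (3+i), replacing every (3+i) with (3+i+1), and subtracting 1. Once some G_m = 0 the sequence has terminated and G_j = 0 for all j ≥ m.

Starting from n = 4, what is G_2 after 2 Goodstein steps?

4

i=0: 4 = 3 + 1 (b=3); 3→4: 4 + 1 = 5; 5−1 = 4
i=1: 4 = 4 (b=4); 4→5: 5 = 5; 5−1 = 4
i=2: 4 = 4 (b=5); 5→6: 4 = 4; 4−1 = 3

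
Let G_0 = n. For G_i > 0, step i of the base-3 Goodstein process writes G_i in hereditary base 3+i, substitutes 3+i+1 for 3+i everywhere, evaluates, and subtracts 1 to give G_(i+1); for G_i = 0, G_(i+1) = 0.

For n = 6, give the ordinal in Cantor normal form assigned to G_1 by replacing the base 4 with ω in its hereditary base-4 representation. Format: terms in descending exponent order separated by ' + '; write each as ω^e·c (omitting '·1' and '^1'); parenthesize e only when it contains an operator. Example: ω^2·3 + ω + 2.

ω + 3

G_0 = 6. HB_3(6) = 2·3. Bump = 8. G_1 = 7.
G_1 = 7. HB_4(7) = 4 + 3. Bump = 8. G_2 = 7.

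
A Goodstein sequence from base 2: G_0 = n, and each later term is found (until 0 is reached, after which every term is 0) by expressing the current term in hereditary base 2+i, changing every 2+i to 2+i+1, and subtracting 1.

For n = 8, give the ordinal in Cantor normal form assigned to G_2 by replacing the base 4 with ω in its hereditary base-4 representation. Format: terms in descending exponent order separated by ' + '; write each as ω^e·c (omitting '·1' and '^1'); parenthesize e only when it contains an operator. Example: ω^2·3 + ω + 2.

ω^ω·2 + ω^2·2 + ω·2 + 1

base 2: 8 = 2^(2 + 1); at 3: 3^(3 + 1) = 81; next = 80
base 3: 80 = 2·3^3 + 2·3^2 + 2·3 + 2; at 4: 2·4^4 + 2·4^2 + 2·4 + 2 = 554; next = 553
base 4: 553 = 2·4^4 + 2·4^2 + 2·4 + 1; at 5: 2·5^5 + 2·5^2 + 2·5 + 1 = 6311; next = 6310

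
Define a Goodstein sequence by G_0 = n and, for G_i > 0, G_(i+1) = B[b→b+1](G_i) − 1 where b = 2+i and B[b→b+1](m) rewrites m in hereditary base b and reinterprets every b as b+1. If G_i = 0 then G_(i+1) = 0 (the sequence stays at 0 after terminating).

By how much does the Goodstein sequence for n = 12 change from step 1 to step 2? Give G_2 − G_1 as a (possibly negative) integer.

958

(0) 12|_2 = 2^(2 + 1) + 2^2 ↦ 3^(3 + 1) + 3^3|_3 = 108 ⇒ 107
(1) 107|_3 = 3^(3 + 1) + 2·3^2 + 2·3 + 2 ↦ 4^(4 + 1) + 2·4^2 + 2·4 + 2|_4 = 1066 ⇒ 1065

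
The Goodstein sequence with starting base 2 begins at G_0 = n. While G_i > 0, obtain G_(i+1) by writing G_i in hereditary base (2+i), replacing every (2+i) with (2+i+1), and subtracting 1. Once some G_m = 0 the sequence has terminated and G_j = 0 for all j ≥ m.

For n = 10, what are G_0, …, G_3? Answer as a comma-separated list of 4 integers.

10, 83, 1025, 15625

G_0=10  [base 2] 2^(2 + 1) + 2  →[2↦3]→  3^(3 + 1) + 3 = 84  −1 ⇒ G_1=83
G_1=83  [base 3] 3^(3 + 1) + 2  →[3↦4]→  4^(4 + 1) + 2 = 1026  −1 ⇒ G_2=1025
G_2=1025  [base 4] 4^(4 + 1) + 1  →[4↦5]→  5^(5 + 1) + 1 = 15626  −1 ⇒ G_3=15625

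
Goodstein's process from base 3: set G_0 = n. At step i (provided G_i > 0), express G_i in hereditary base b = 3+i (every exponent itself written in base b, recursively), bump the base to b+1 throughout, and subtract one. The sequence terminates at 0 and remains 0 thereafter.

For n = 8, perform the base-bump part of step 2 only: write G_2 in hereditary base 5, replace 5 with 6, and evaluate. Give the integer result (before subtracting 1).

G_0=8  [base 3] 2·3 + 2  →[3↦4]→  2·4 + 2 = 10  −1 ⇒ G_1=9
G_1=9  [base 4] 2·4 + 1  →[4↦5]→  2·5 + 1 = 11  −1 ⇒ G_2=10
G_2=10  [base 5] 2·5  →[5↦6]→  2·6 = 12  −1 ⇒ G_3=11

12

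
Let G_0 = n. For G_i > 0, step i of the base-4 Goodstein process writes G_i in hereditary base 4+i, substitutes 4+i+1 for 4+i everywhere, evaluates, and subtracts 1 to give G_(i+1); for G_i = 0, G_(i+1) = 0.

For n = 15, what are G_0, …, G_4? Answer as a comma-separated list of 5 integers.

15, 17, 19, 21, 23

(0) 15|_4 = 3·4 + 3 ↦ 3·5 + 3|_5 = 18 ⇒ 17
(1) 17|_5 = 3·5 + 2 ↦ 3·6 + 2|_6 = 20 ⇒ 19
(2) 19|_6 = 3·6 + 1 ↦ 3·7 + 1|_7 = 22 ⇒ 21
(3) 21|_7 = 3·7 ↦ 3·8|_8 = 24 ⇒ 23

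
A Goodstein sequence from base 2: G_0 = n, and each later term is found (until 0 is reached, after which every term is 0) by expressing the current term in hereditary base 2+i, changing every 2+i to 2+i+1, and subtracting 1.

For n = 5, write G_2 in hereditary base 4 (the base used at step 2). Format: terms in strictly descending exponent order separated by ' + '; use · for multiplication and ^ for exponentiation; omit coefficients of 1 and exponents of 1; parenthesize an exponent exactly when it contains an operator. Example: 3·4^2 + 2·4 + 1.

G_0 = 5. HB_2(5) = 2^2 + 1. Bump = 28. G_1 = 27.
G_1 = 27. HB_3(27) = 3^3. Bump = 256. G_2 = 255.
G_2 = 255. HB_4(255) = 3·4^3 + 3·4^2 + 3·4 + 3. Bump = 468. G_3 = 467.

3·4^3 + 3·4^2 + 3·4 + 3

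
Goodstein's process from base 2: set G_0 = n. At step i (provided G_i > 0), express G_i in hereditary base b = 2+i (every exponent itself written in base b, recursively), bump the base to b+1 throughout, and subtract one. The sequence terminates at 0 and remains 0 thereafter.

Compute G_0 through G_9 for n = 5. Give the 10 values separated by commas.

5, 27, 255, 467, 775, 1197, 1751, 2454, 3325, 4382

base 2: 5 = 2^2 + 1; at 3: 3^3 + 1 = 28; next = 27
base 3: 27 = 3^3; at 4: 4^4 = 256; next = 255
base 4: 255 = 3·4^3 + 3·4^2 + 3·4 + 3; at 5: 3·5^3 + 3·5^2 + 3·5 + 3 = 468; next = 467
base 5: 467 = 3·5^3 + 3·5^2 + 3·5 + 2; at 6: 3·6^3 + 3·6^2 + 3·6 + 2 = 776; next = 775
base 6: 775 = 3·6^3 + 3·6^2 + 3·6 + 1; at 7: 3·7^3 + 3·7^2 + 3·7 + 1 = 1198; next = 1197
base 7: 1197 = 3·7^3 + 3·7^2 + 3·7; at 8: 3·8^3 + 3·8^2 + 3·8 = 1752; next = 1751
base 8: 1751 = 3·8^3 + 3·8^2 + 2·8 + 7; at 9: 3·9^3 + 3·9^2 + 2·9 + 7 = 2455; next = 2454
base 9: 2454 = 3·9^3 + 3·9^2 + 2·9 + 6; at 10: 3·10^3 + 3·10^2 + 2·10 + 6 = 3326; next = 3325
base 10: 3325 = 3·10^3 + 3·10^2 + 2·10 + 5; at 11: 3·11^3 + 3·11^2 + 2·11 + 5 = 4383; next = 4382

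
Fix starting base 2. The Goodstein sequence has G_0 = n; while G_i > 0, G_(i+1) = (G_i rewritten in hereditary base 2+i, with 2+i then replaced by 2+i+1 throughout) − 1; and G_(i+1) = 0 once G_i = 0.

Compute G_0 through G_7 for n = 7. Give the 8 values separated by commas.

base 2: 7 = 2^2 + 2 + 1; at 3: 3^3 + 3 + 1 = 31; next = 30
base 3: 30 = 3^3 + 3; at 4: 4^4 + 4 = 260; next = 259
base 4: 259 = 4^4 + 3; at 5: 5^5 + 3 = 3128; next = 3127
base 5: 3127 = 5^5 + 2; at 6: 6^6 + 2 = 46658; next = 46657
base 6: 46657 = 6^6 + 1; at 7: 7^7 + 1 = 823544; next = 823543
base 7: 823543 = 7^7; at 8: 8^8 = 16777216; next = 16777215
base 8: 16777215 = 7·8^7 + 7·8^6 + 7·8^5 + 7·8^4 + 7·8^3 + 7·8^2 + 7·8 + 7; at 9: 7·9^7 + 7·9^6 + 7·9^5 + 7·9^4 + 7·9^3 + 7·9^2 + 7·9 + 7 = 37665880; next = 37665879

7, 30, 259, 3127, 46657, 823543, 16777215, 37665879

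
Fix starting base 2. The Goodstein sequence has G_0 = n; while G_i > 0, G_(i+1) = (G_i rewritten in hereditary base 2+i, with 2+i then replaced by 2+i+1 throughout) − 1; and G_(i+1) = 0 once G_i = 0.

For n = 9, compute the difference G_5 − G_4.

9 —HB2→ 2^(2 + 1) + 1 —bump→ 3^(3 + 1) + 1 = 82 —(−1)→ 81
81 —HB3→ 3^(3 + 1) —bump→ 4^(4 + 1) = 1024 —(−1)→ 1023
1023 —HB4→ 3·4^4 + 3·4^3 + 3·4^2 + 3·4 + 3 —bump→ 3·5^5 + 3·5^3 + 3·5^2 + 3·5 + 3 = 9843 —(−1)→ 9842
9842 —HB5→ 3·5^5 + 3·5^3 + 3·5^2 + 3·5 + 2 —bump→ 3·6^6 + 3·6^3 + 3·6^2 + 3·6 + 2 = 140744 —(−1)→ 140743
140743 —HB6→ 3·6^6 + 3·6^3 + 3·6^2 + 3·6 + 1 —bump→ 3·7^7 + 3·7^3 + 3·7^2 + 3·7 + 1 = 2471827 —(−1)→ 2471826

2331083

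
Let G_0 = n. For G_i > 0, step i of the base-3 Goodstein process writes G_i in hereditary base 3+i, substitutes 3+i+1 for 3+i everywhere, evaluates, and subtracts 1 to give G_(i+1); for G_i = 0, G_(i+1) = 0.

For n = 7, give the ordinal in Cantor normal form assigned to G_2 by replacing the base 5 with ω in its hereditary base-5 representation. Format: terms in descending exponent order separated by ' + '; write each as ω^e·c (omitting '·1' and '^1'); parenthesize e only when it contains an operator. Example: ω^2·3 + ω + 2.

ω + 4

G_0=7  [base 3] 2·3 + 1  →[3↦4]→  2·4 + 1 = 9  −1 ⇒ G_1=8
G_1=8  [base 4] 2·4  →[4↦5]→  2·5 = 10  −1 ⇒ G_2=9
G_2=9  [base 5] 5 + 4  →[5↦6]→  6 + 4 = 10  −1 ⇒ G_3=9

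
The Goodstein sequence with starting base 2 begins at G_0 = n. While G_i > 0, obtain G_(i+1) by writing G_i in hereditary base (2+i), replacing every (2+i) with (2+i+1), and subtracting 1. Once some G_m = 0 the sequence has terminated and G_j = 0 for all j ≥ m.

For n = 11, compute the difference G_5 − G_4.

[0] 11 ≡ 2^(2 + 1) + 2 + 1 (base 2). Lift 3: 85. −1: 84.
[1] 84 ≡ 3^(3 + 1) + 3 (base 3). Lift 4: 1028. −1: 1027.
[2] 1027 ≡ 4^(4 + 1) + 3 (base 4). Lift 5: 15628. −1: 15627.
[3] 15627 ≡ 5^(5 + 1) + 2 (base 5). Lift 6: 279938. −1: 279937.
[4] 279937 ≡ 6^(6 + 1) + 1 (base 6). Lift 7: 5764802. −1: 5764801.

5484864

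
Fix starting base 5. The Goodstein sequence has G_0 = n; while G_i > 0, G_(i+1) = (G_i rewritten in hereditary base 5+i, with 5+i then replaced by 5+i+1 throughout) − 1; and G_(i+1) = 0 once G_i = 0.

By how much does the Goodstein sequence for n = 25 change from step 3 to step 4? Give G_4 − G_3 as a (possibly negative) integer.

4

i=0: 25 = 5^2 (b=5); 5→6: 6^2 = 36; 36−1 = 35
i=1: 35 = 5·6 + 5 (b=6); 6→7: 5·7 + 5 = 40; 40−1 = 39
i=2: 39 = 5·7 + 4 (b=7); 7→8: 5·8 + 4 = 44; 44−1 = 43
i=3: 43 = 5·8 + 3 (b=8); 8→9: 5·9 + 3 = 48; 48−1 = 47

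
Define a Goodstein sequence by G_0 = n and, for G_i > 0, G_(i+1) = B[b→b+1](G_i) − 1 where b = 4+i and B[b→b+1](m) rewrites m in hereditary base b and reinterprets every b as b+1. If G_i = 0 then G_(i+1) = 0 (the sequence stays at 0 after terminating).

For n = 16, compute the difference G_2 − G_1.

3

[0] 16 ≡ 4^2 (base 4). Lift 5: 25. −1: 24.
[1] 24 ≡ 4·5 + 4 (base 5). Lift 6: 28. −1: 27.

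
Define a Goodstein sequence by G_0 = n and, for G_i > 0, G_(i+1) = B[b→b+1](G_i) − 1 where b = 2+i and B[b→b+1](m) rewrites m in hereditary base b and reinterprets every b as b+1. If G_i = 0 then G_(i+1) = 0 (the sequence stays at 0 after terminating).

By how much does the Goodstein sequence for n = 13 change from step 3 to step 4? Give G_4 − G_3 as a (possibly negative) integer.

i=0: 13 = 2^(2 + 1) + 2^2 + 1 (b=2); 2→3: 3^(3 + 1) + 3^3 + 1 = 109; 109−1 = 108
i=1: 108 = 3^(3 + 1) + 3^3 (b=3); 3→4: 4^(4 + 1) + 4^4 = 1280; 1280−1 = 1279
i=2: 1279 = 4^(4 + 1) + 3·4^3 + 3·4^2 + 3·4 + 3 (b=4); 4→5: 5^(5 + 1) + 3·5^3 + 3·5^2 + 3·5 + 3 = 16093; 16093−1 = 16092
i=3: 16092 = 5^(5 + 1) + 3·5^3 + 3·5^2 + 3·5 + 2 (b=5); 5→6: 6^(6 + 1) + 3·6^3 + 3·6^2 + 3·6 + 2 = 280712; 280712−1 = 280711

264619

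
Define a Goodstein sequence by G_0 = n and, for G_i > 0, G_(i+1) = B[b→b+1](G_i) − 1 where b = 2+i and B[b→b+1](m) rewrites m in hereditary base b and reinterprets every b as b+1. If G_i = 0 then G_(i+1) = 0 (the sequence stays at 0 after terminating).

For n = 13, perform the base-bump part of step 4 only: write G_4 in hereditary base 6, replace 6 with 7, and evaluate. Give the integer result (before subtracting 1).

5765999

13 —HB2→ 2^(2 + 1) + 2^2 + 1 —bump→ 3^(3 + 1) + 3^3 + 1 = 109 —(−1)→ 108
108 —HB3→ 3^(3 + 1) + 3^3 —bump→ 4^(4 + 1) + 4^4 = 1280 —(−1)→ 1279
1279 —HB4→ 4^(4 + 1) + 3·4^3 + 3·4^2 + 3·4 + 3 —bump→ 5^(5 + 1) + 3·5^3 + 3·5^2 + 3·5 + 3 = 16093 —(−1)→ 16092
16092 —HB5→ 5^(5 + 1) + 3·5^3 + 3·5^2 + 3·5 + 2 —bump→ 6^(6 + 1) + 3·6^3 + 3·6^2 + 3·6 + 2 = 280712 —(−1)→ 280711
280711 —HB6→ 6^(6 + 1) + 3·6^3 + 3·6^2 + 3·6 + 1 —bump→ 7^(7 + 1) + 3·7^3 + 3·7^2 + 3·7 + 1 = 5765999 —(−1)→ 5765998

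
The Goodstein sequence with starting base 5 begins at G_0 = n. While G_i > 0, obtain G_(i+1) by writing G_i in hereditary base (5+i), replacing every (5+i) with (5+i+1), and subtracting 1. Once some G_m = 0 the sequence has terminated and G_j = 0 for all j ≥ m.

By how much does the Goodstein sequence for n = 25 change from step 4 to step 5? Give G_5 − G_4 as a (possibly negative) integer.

4

base 5: 25 = 5^2; at 6: 6^2 = 36; next = 35
base 6: 35 = 5·6 + 5; at 7: 5·7 + 5 = 40; next = 39
base 7: 39 = 5·7 + 4; at 8: 5·8 + 4 = 44; next = 43
base 8: 43 = 5·8 + 3; at 9: 5·9 + 3 = 48; next = 47
base 9: 47 = 5·9 + 2; at 10: 5·10 + 2 = 52; next = 51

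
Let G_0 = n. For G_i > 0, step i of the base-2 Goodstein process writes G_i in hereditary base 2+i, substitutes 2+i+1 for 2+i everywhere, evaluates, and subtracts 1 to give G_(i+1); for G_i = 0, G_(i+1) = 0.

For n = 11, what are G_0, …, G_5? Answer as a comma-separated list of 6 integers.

11, 84, 1027, 15627, 279937, 5764801

i=0: 11 = 2^(2 + 1) + 2 + 1 (b=2); 2→3: 3^(3 + 1) + 3 + 1 = 85; 85−1 = 84
i=1: 84 = 3^(3 + 1) + 3 (b=3); 3→4: 4^(4 + 1) + 4 = 1028; 1028−1 = 1027
i=2: 1027 = 4^(4 + 1) + 3 (b=4); 4→5: 5^(5 + 1) + 3 = 15628; 15628−1 = 15627
i=3: 15627 = 5^(5 + 1) + 2 (b=5); 5→6: 6^(6 + 1) + 2 = 279938; 279938−1 = 279937
i=4: 279937 = 6^(6 + 1) + 1 (b=6); 6→7: 7^(7 + 1) + 1 = 5764802; 5764802−1 = 5764801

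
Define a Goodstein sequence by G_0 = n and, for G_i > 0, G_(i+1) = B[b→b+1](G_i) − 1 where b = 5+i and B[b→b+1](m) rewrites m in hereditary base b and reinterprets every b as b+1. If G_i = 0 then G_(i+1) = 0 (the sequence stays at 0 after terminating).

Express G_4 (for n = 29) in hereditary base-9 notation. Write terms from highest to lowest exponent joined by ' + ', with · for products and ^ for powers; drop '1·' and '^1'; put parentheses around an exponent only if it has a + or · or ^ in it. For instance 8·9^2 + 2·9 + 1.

9^2

base 5: 29 = 5^2 + 4; at 6: 6^2 + 4 = 40; next = 39
base 6: 39 = 6^2 + 3; at 7: 7^2 + 3 = 52; next = 51
base 7: 51 = 7^2 + 2; at 8: 8^2 + 2 = 66; next = 65
base 8: 65 = 8^2 + 1; at 9: 9^2 + 1 = 82; next = 81
base 9: 81 = 9^2; at 10: 10^2 = 100; next = 99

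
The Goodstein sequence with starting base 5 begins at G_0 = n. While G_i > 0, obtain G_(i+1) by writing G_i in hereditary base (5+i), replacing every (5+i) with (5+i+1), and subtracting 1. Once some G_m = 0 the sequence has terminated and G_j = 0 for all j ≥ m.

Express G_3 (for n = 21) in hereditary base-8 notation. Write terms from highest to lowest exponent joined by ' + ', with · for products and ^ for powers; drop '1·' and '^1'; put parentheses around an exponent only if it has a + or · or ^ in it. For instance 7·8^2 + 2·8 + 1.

3·8 + 5

21 —HB5→ 4·5 + 1 —bump→ 4·6 + 1 = 25 —(−1)→ 24
24 —HB6→ 4·6 —bump→ 4·7 = 28 —(−1)→ 27
27 —HB7→ 3·7 + 6 —bump→ 3·8 + 6 = 30 —(−1)→ 29
29 —HB8→ 3·8 + 5 —bump→ 3·9 + 5 = 32 —(−1)→ 31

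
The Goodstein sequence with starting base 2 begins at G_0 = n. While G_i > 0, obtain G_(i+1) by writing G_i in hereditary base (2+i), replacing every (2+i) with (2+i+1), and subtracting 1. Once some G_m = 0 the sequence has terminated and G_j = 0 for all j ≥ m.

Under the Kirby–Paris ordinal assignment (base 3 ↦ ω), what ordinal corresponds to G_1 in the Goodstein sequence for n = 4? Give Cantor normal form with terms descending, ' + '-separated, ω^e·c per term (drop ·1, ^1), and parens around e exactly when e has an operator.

G_0=4  [base 2] 2^2  →[2↦3]→  3^3 = 27  −1 ⇒ G_1=26
G_1=26  [base 3] 2·3^2 + 2·3 + 2  →[3↦4]→  2·4^2 + 2·4 + 2 = 42  −1 ⇒ G_2=41

ω^2·2 + ω·2 + 2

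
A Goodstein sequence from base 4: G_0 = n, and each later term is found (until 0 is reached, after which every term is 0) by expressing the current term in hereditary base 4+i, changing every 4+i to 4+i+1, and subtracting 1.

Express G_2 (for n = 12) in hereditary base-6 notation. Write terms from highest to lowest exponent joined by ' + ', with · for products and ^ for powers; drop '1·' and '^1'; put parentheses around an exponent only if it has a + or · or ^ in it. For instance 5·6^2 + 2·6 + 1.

2·6 + 3

G_0=12  [base 4] 3·4  →[4↦5]→  3·5 = 15  −1 ⇒ G_1=14
G_1=14  [base 5] 2·5 + 4  →[5↦6]→  2·6 + 4 = 16  −1 ⇒ G_2=15
G_2=15  [base 6] 2·6 + 3  →[6↦7]→  2·7 + 3 = 17  −1 ⇒ G_3=16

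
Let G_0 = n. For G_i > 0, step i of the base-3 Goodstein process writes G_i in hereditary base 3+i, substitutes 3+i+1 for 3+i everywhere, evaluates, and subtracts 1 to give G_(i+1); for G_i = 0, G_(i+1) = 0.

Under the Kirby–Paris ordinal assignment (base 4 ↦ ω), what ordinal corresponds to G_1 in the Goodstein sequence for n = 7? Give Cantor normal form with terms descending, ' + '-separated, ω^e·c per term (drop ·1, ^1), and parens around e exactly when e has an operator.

ω·2

G_0 = 7. HB_3(7) = 2·3 + 1. Bump = 9. G_1 = 8.
G_1 = 8. HB_4(8) = 2·4. Bump = 10. G_2 = 9.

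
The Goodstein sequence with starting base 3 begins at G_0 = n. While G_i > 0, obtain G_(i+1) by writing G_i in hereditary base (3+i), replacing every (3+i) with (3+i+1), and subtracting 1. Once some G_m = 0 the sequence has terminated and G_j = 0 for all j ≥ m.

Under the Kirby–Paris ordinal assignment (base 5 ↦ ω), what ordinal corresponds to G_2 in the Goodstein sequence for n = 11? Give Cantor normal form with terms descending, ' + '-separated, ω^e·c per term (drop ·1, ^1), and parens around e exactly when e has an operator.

ω^2

base 3: 11 = 3^2 + 2; at 4: 4^2 + 2 = 18; next = 17
base 4: 17 = 4^2 + 1; at 5: 5^2 + 1 = 26; next = 25
base 5: 25 = 5^2; at 6: 6^2 = 36; next = 35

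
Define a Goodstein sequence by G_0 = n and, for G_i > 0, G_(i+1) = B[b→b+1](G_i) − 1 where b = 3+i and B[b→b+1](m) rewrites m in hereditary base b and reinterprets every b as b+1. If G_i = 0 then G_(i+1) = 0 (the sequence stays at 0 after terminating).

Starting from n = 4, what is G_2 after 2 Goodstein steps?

4

base 3: 4 = 3 + 1; at 4: 4 + 1 = 5; next = 4
base 4: 4 = 4; at 5: 5 = 5; next = 4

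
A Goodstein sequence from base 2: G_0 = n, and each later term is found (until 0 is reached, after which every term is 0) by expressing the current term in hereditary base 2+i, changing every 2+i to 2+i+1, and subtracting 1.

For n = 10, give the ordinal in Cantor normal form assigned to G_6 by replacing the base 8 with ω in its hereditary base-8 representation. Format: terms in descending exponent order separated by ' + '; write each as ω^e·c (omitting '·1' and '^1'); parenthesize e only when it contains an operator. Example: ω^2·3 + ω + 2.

ω^ω·5 + ω^5·5 + ω^4·5 + ω^3·5 + ω^2·5 + ω·5 + 3

base 2: 10 = 2^(2 + 1) + 2; at 3: 3^(3 + 1) + 3 = 84; next = 83
base 3: 83 = 3^(3 + 1) + 2; at 4: 4^(4 + 1) + 2 = 1026; next = 1025
base 4: 1025 = 4^(4 + 1) + 1; at 5: 5^(5 + 1) + 1 = 15626; next = 15625
base 5: 15625 = 5^(5 + 1); at 6: 6^(6 + 1) = 279936; next = 279935
base 6: 279935 = 5·6^6 + 5·6^5 + 5·6^4 + 5·6^3 + 5·6^2 + 5·6 + 5; at 7: 5·7^7 + 5·7^5 + 5·7^4 + 5·7^3 + 5·7^2 + 5·7 + 5 = 4215755; next = 4215754
base 7: 4215754 = 5·7^7 + 5·7^5 + 5·7^4 + 5·7^3 + 5·7^2 + 5·7 + 4; at 8: 5·8^8 + 5·8^5 + 5·8^4 + 5·8^3 + 5·8^2 + 5·8 + 4 = 84073324; next = 84073323
base 8: 84073323 = 5·8^8 + 5·8^5 + 5·8^4 + 5·8^3 + 5·8^2 + 5·8 + 3; at 9: 5·9^9 + 5·9^5 + 5·9^4 + 5·9^3 + 5·9^2 + 5·9 + 3 = 1937434593; next = 1937434592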